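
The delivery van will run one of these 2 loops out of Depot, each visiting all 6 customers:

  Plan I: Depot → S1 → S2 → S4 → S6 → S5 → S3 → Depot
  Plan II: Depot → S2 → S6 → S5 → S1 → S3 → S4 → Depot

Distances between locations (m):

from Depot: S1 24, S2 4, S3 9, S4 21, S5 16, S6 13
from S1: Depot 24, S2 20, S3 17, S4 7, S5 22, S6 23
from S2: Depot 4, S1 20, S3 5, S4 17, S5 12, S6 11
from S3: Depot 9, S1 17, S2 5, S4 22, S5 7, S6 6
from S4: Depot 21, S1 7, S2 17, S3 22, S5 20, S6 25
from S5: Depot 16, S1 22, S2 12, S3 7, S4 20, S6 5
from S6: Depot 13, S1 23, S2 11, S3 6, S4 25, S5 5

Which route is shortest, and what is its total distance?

Plan I: 24 + 20 + 17 + 25 + 5 + 7 + 9 = 107
Plan II: 4 + 11 + 5 + 22 + 17 + 22 + 21 = 102

102 m — Plan II is the shortest.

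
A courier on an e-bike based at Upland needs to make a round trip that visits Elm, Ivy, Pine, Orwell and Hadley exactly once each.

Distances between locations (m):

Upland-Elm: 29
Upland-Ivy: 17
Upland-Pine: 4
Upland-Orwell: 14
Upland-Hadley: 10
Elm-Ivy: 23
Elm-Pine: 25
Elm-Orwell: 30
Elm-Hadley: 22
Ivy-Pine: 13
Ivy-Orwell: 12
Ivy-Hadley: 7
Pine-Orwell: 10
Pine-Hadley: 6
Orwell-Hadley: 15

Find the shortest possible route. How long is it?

Upland - Elm - Ivy - Pine - Orwell - Hadley - Upland: 29+23+13+10+15+10 = 100
Upland - Elm - Ivy - Pine - Hadley - Orwell - Upland: 29+23+13+6+15+14 = 100
Upland - Elm - Ivy - Orwell - Pine - Hadley - Upland: 29+23+12+10+6+10 = 90
Upland - Elm - Ivy - Orwell - Hadley - Pine - Upland: 29+23+12+15+6+4 = 89
Upland - Elm - Ivy - Hadley - Pine - Orwell - Upland: 29+23+7+6+10+14 = 89
Upland - Elm - Ivy - Hadley - Orwell - Pine - Upland: 29+23+7+15+10+4 = 88
Upland - Elm - Pine - Ivy - Orwell - Hadley - Upland: 29+25+13+12+15+10 = 104
Upland - Elm - Pine - Ivy - Hadley - Orwell - Upland: 29+25+13+7+15+14 = 103
Upland - Elm - Pine - Orwell - Ivy - Hadley - Upland: 29+25+10+12+7+10 = 93
Upland - Elm - Pine - Orwell - Hadley - Ivy - Upland: 29+25+10+15+7+17 = 103
Upland - Elm - Pine - Hadley - Ivy - Orwell - Upland: 29+25+6+7+12+14 = 93
Upland - Elm - Pine - Hadley - Orwell - Ivy - Upland: 29+25+6+15+12+17 = 104
Upland - Elm - Orwell - Ivy - Pine - Hadley - Upland: 29+30+12+13+6+10 = 100
Upland - Elm - Orwell - Ivy - Hadley - Pine - Upland: 29+30+12+7+6+4 = 88
… (46 more)
Upland - Pine - Orwell - Ivy - Elm - Hadley - Upland: 4+10+12+23+22+10 = 81  ← best
The minimum is 81.
One optimal route: Upland → Pine → Orwell → Ivy → Elm → Hadley → Upland (or its reverse).

Minimum total distance: 81 m.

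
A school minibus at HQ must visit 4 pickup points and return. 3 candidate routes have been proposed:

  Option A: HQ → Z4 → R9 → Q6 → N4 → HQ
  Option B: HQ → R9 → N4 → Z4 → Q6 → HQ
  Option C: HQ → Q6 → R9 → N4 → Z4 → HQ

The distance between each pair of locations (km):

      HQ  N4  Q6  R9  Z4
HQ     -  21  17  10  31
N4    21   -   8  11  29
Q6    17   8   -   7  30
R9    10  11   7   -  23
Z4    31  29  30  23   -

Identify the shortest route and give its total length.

Option A: 31 + 23 + 7 + 8 + 21 = 90
Option B: 10 + 11 + 29 + 30 + 17 = 97
Option C: 17 + 7 + 11 + 29 + 31 = 95

90 km — Option A is the shortest.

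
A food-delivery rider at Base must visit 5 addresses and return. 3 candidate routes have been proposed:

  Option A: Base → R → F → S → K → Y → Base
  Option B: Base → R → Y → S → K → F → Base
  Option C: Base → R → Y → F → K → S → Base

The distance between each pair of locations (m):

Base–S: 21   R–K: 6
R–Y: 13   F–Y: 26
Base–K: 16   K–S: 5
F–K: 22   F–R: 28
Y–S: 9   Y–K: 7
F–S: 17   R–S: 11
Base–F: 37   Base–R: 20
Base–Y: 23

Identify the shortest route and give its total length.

Option A: 20 + 28 + 17 + 5 + 7 + 23 = 100
Option B: 20 + 13 + 9 + 5 + 22 + 37 = 106
Option C: 20 + 13 + 26 + 22 + 5 + 21 = 107

Shortest is Option A, total 100 m.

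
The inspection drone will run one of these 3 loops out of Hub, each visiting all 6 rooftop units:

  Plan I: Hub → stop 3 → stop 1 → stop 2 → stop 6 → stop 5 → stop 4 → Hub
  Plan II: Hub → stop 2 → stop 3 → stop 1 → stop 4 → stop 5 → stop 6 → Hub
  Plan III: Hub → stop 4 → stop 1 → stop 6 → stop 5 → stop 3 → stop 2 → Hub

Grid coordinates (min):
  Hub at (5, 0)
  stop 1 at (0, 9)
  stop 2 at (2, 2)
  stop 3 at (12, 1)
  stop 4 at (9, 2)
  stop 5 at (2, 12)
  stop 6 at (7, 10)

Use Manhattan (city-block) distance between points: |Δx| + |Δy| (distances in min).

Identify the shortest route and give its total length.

Plan I: 8 + 20 + 9 + 13 + 7 + 17 + 6 = 80
Plan II: 5 + 11 + 20 + 16 + 17 + 7 + 12 = 88
Plan III: 6 + 16 + 8 + 7 + 21 + 11 + 5 = 74

74 min — Plan III is the shortest.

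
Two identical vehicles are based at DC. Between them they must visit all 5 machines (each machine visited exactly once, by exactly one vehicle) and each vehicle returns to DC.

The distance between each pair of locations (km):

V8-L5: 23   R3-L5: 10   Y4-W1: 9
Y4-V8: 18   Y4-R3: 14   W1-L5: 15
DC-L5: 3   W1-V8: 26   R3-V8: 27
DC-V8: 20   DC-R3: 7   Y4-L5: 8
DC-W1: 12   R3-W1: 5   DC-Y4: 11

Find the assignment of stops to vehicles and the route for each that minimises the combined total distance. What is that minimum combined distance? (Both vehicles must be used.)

Try each way of splitting the stops between the two vehicles (each non-empty) and, for each split, find the best tour for each vehicle:
  {Y4} + {R3, W1, V8, L5}: 22 + 64 = 86
  {R3} + {Y4, W1, V8, L5}: 14 + 65 = 79
  {Y4, R3} + {W1, V8, L5}: 32 + 64 = 96
  {W1} + {Y4, R3, V8, L5}: 24 + 63 = 87
  {Y4, W1} + {R3, V8, L5}: 32 + 60 = 92
  {R3, W1} + {Y4, V8, L5}: 24 + 49 = 73
  … (15 splits in total)
  {Y4, R3, W1, V8} + {L5}: 59 + 6 = 65  ← best
Best: vehicle 1 DC → R3 → W1 → Y4 → V8 → DC = 59; vehicle 2 DC → L5 → DC = 6; combined 65.

Minimum combined distance: 65 km.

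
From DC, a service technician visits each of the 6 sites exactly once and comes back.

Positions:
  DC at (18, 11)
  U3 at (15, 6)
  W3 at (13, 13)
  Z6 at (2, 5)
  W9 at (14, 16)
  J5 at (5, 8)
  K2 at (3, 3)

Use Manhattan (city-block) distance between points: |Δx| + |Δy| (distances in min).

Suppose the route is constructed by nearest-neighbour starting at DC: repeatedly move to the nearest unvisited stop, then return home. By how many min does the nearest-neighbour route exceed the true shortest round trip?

Excess over optimum: 8 min.

DC: W3=7, U3=8, W9=9, J5=16, Z6=22, K2=23 ⇒ W3
W3: W9=4, U3=9, J5=13, Z6=19, K2=20 ⇒ W9
W9: U3=11, J5=17, Z6=23, K2=24 ⇒ U3
U3: J5=12, Z6=14, K2=15 ⇒ J5
J5: Z6=6, K2=7 ⇒ Z6
Z6: K2=3 ⇒ K2
NN route DC → W3 → W9 → U3 → J5 → Z6 → K2 → DC costs 66.
Optimal: DC → U3 → Z6 → K2 → J5 → W3 → W9 → DC costs 58 (by enumerating all 360 distinct tours).
Excess = 66 − 58 = 8.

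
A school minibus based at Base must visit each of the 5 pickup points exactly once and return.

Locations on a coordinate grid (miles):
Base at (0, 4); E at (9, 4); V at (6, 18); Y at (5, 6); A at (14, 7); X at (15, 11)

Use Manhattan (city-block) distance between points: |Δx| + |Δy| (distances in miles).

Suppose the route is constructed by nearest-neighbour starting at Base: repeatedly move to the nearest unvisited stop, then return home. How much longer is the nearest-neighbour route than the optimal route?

Base: Y=7, E=9, A=17, V=20, X=22 ⇒ Y
Y: E=6, A=10, V=13, X=15 ⇒ E
E: A=8, X=13, V=17 ⇒ A
A: X=5, V=19 ⇒ X
X: V=16 ⇒ V
NN route Base → Y → E → A → X → V → Base costs 62.
Optimal: Base → E → A → X → V → Y → Base costs 58 (by enumerating all 60 distinct tours).
Excess = 62 − 58 = 4.

Excess over optimum: 4 miles.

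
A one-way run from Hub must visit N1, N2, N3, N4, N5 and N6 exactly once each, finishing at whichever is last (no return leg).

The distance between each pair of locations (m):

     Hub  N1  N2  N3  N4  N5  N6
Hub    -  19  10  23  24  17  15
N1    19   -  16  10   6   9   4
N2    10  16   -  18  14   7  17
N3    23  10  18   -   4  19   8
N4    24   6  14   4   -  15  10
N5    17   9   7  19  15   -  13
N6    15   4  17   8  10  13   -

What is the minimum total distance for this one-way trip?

Shortest open route: 42 m.

There are 6! = 720 possible orderings.
Hub - N1 - N2 - N3 - N4 - N5 - N6: 19+16+18+4+15+13 = 85
Hub - N1 - N2 - N3 - N4 - N6 - N5: 19+16+18+4+10+13 = 80
Hub - N1 - N2 - N3 - N5 - N4 - N6: 19+16+18+19+15+10 = 97
Hub - N1 - N2 - N3 - N5 - N6 - N4: 19+16+18+19+13+10 = 95
Hub - N1 - N2 - N3 - N6 - N4 - N5: 19+16+18+8+10+15 = 86
Hub - N1 - N2 - N3 - N6 - N5 - N4: 19+16+18+8+13+15 = 89
Hub - N1 - N2 - N4 - N3 - N5 - N6: 19+16+14+4+19+13 = 85
Hub - N1 - N2 - N4 - N3 - N6 - N5: 19+16+14+4+8+13 = 74
… (712 more)
Hub - N2 - N5 - N1 - N6 - N3 - N4: 10+7+9+4+8+4 = 42  ← best
The minimum is 42.
One shortest path: Hub → N2 → N5 → N1 → N6 → N3 → N4.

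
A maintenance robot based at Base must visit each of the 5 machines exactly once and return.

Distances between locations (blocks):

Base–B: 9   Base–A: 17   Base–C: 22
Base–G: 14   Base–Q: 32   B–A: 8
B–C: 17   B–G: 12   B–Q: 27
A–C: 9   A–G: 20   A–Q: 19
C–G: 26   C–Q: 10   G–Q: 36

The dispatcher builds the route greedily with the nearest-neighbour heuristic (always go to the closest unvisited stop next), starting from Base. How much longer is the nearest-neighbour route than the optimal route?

Base: B=9, G=14, A=17, C=22, Q=32 ⇒ B
B: A=8, G=12, C=17, Q=27 ⇒ A
A: C=9, Q=19, G=20 ⇒ C
C: Q=10, G=26 ⇒ Q
Q: G=36 ⇒ G
NN route Base → B → A → C → Q → G → Base costs 86.
Optimal: Base → C → Q → A → B → G → Base costs 85 (by enumerating all 60 distinct tours).
Excess = 86 − 85 = 1.

1 blocks longer than the optimal tour.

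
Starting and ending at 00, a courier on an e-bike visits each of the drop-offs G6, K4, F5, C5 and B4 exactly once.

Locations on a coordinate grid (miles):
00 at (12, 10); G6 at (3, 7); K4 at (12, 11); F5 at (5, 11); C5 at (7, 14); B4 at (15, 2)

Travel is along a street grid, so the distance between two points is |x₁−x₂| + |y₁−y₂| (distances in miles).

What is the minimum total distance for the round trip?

Minimum total distance: 48 miles.

There are 60 distinct closed tours to check (reversals are equivalent).
00→G6→K4→F5→C5→B4→00: 12+13+7+5+20+11 = 68
00→G6→K4→F5→B4→C5→00: 12+13+7+19+20+9 = 80
00→G6→K4→C5→F5→B4→00: 12+13+8+5+19+11 = 68
00→G6→K4→C5→B4→F5→00: 12+13+8+20+19+8 = 80
00→G6→K4→B4→F5→C5→00: 12+13+12+19+5+9 = 70
00→G6→K4→B4→C5→F5→00: 12+13+12+20+5+8 = 70
00→G6→F5→K4→C5→B4→00: 12+6+7+8+20+11 = 64
00→G6→F5→K4→B4→C5→00: 12+6+7+12+20+9 = 66
00→G6→F5→C5→K4→B4→00: 12+6+5+8+12+11 = 54
00→G6→F5→C5→B4→K4→00: 12+6+5+20+12+1 = 56
00→G6→F5→B4→K4→C5→00: 12+6+19+12+8+9 = 66
00→G6→F5→B4→C5→K4→00: 12+6+19+20+8+1 = 66
00→G6→C5→K4→F5→B4→00: 12+11+8+7+19+11 = 68
00→G6→C5→K4→B4→F5→00: 12+11+8+12+19+8 = 70
… (46 more)
00→K4→C5→F5→G6→B4→00: 1+8+5+6+17+11 = 48  ← best
The minimum is 48.
One optimal route: 00 → K4 → C5 → F5 → G6 → B4 → 00 (or its reverse).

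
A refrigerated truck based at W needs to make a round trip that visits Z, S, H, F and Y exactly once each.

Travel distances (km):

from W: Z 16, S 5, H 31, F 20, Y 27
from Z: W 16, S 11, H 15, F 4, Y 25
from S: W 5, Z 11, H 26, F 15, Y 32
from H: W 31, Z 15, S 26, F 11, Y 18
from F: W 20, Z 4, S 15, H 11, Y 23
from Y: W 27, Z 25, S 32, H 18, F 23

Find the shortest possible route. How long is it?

With 5 stops there are 5!/2 = 60 distinct round trips (a route and its reverse cost the same).
W-Z-S-H-F-Y-W: 16+11+26+11+23+27 = 114
W-Z-S-H-Y-F-W: 16+11+26+18+23+20 = 114
W-Z-S-F-H-Y-W: 16+11+15+11+18+27 = 98
W-Z-S-F-Y-H-W: 16+11+15+23+18+31 = 114
W-Z-S-Y-H-F-W: 16+11+32+18+11+20 = 108
W-Z-S-Y-F-H-W: 16+11+32+23+11+31 = 124
W-Z-H-S-F-Y-W: 16+15+26+15+23+27 = 122
W-Z-H-S-Y-F-W: 16+15+26+32+23+20 = 132
W-Z-H-F-S-Y-W: 16+15+11+15+32+27 = 116
W-Z-H-F-Y-S-W: 16+15+11+23+32+5 = 102
W-Z-H-Y-S-F-W: 16+15+18+32+15+20 = 116
W-Z-H-Y-F-S-W: 16+15+18+23+15+5 = 92
W-Z-F-S-H-Y-W: 16+4+15+26+18+27 = 106
W-Z-F-S-Y-H-W: 16+4+15+32+18+31 = 116
… (46 more)
W-S-Z-F-H-Y-W: 5+11+4+11+18+27 = 76  ← best
The minimum is 76.
One optimal route: W → S → Z → F → H → Y → W (or its reverse).

76 km — the shortest possible round trip.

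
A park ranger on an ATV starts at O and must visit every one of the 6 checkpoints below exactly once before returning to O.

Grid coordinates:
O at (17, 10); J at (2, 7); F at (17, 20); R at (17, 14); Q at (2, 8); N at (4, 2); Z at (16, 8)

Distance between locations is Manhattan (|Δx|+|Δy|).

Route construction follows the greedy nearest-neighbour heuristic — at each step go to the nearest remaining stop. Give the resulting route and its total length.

72 along O → Z → R → F → Q → J → N → O.

O → [Z:3 / R:4 / F:10 / Q:17 / J:18 / N:21] → Z (3)
Z → [R:7 / F:13 / Q:14 / J:15 / N:18] → R (7)
R → [F:6 / Q:21 / J:22 / N:25] → F (6)
F → [Q:27 / J:28 / N:31] → Q (27)
Q → [J:1 / N:8] → J (1)
J → [N:7] → N (7)
Return N→O: 21.
Total = 3 + 7 + 6 + 27 + 1 + 7 + 21 = 72.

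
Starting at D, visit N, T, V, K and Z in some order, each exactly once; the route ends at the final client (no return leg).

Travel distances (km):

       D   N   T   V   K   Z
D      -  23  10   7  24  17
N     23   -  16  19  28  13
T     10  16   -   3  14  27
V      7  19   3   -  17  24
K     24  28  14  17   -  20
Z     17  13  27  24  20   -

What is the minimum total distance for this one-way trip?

There are 5! = 120 possible orderings.
D → N → T → V → K → Z: 23+16+3+17+20 = 79
D → N → T → V → Z → K: 23+16+3+24+20 = 86
D → N → T → K → V → Z: 23+16+14+17+24 = 94
D → N → T → K → Z → V: 23+16+14+20+24 = 97
D → N → T → Z → V → K: 23+16+27+24+17 = 107
D → N → T → Z → K → V: 23+16+27+20+17 = 103
D → N → V → T → K → Z: 23+19+3+14+20 = 79
D → N → V → T → Z → K: 23+19+3+27+20 = 92
D → N → V → K → T → Z: 23+19+17+14+27 = 100
D → N → V → K → Z → T: 23+19+17+20+27 = 106
D → N → V → Z → T → K: 23+19+24+27+14 = 107
D → N → V → Z → K → T: 23+19+24+20+14 = 100
D → N → K → T → V → Z: 23+28+14+3+24 = 92
D → N → K → T → Z → V: 23+28+14+27+24 = 116
… (106 more)
D → V → T → K → Z → N: 7+3+14+20+13 = 57  ← best
The minimum is 57.
One shortest path: D → V → T → K → Z → N.

57 km — the minimum one-way total.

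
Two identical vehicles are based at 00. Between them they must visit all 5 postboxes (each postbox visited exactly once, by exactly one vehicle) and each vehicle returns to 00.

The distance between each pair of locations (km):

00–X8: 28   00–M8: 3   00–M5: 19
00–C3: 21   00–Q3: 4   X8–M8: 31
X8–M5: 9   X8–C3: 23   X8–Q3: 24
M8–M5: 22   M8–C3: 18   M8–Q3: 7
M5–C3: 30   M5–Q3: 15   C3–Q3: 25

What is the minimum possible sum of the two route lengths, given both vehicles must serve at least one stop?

Minimum combined distance: 78 km.

There are 2^4 − 1 = 15 ways to divide the 5 stops into two non-empty groups. For each, the best each vehicle can do is its own shortest tour through its group:
  {X8} + {M8, M5, C3, Q3}: 56 + 70 = 126
  {M8} + {X8, M5, C3, Q3}: 6 + 72 = 78
  {X8, M8} + {M5, C3, Q3}: 62 + 70 = 132
  {M5} + {X8, M8, C3, Q3}: 38 + 72 = 110
  {X8, M5} + {M8, C3, Q3}: 56 + 50 = 106
  {M8, M5} + {X8, C3, Q3}: 44 + 72 = 116
  … (15 splits in total)
Best: vehicle 1 00 → M8 → 00 = 6; vehicle 2 00 → C3 → X8 → M5 → Q3 → 00 = 72; combined 78.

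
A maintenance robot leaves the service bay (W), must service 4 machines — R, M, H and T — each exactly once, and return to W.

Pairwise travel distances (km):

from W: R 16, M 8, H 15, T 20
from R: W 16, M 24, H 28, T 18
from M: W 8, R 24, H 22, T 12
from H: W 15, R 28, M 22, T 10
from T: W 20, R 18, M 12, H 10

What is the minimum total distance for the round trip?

With 4 stops there are 4!/2 = 12 distinct round trips (a route and its reverse cost the same).
W-R-M-H-T-W: 16+24+22+10+20 = 92
W-R-M-T-H-W: 16+24+12+10+15 = 77
W-R-H-M-T-W: 16+28+22+12+20 = 98
W-R-H-T-M-W: 16+28+10+12+8 = 74
W-R-T-M-H-W: 16+18+12+22+15 = 83
W-R-T-H-M-W: 16+18+10+22+8 = 74
W-M-R-H-T-W: 8+24+28+10+20 = 90
W-M-R-T-H-W: 8+24+18+10+15 = 75
W-M-H-R-T-W: 8+22+28+18+20 = 96
W-M-T-R-H-W: 8+12+18+28+15 = 81
W-H-R-M-T-W: 15+28+24+12+20 = 99
W-H-M-R-T-W: 15+22+24+18+20 = 99
The minimum is 74.
One optimal route: W → R → H → T → M → W (or its reverse).

74 km — the shortest possible round trip.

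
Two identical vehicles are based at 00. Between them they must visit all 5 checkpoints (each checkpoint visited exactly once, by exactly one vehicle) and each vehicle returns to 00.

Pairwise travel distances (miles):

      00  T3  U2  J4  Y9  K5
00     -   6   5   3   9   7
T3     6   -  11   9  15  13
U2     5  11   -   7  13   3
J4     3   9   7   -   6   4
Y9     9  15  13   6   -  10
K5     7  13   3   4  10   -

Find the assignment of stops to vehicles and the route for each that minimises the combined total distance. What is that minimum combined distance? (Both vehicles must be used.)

There are 2^4 − 1 = 15 ways to divide the 5 stops into two non-empty groups. For each, the best each vehicle can do is its own shortest tour through its group:
  {T3} + {U2, J4, Y9, K5}: 12 + 27 = 39
  {U2} + {T3, J4, Y9, K5}: 10 + 38 = 48
  {T3, U2} + {J4, Y9, K5}: 22 + 26 = 48
  {J4} + {T3, U2, Y9, K5}: 6 + 39 = 45
  {T3, J4} + {U2, Y9, K5}: 18 + 27 = 45
  {U2, J4} + {T3, Y9, K5}: 15 + 38 = 53
  … (15 splits in total)
Best: vehicle 1 00 → T3 → 00 = 12; vehicle 2 00 → U2 → K5 → J4 → Y9 → 00 = 27; combined 39.

Minimum combined distance: 39 miles.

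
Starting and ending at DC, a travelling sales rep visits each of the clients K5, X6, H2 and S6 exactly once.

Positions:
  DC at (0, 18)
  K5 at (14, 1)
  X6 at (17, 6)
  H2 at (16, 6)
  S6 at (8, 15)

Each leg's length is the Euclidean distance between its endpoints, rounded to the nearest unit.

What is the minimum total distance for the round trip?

50 — the shortest possible round trip.

With 4 stops there are 4!/2 = 12 distinct round trips (a route and its reverse cost the same).
DC→K5→X6→H2→S6→DC: 22+6+1+12+9 = 50
DC→K5→X6→S6→H2→DC: 22+6+13+12+20 = 73
DC→K5→H2→X6→S6→DC: 22+5+1+13+9 = 50
DC→K5→H2→S6→X6→DC: 22+5+12+13+21 = 73
DC→K5→S6→X6→H2→DC: 22+15+13+1+20 = 71
DC→K5→S6→H2→X6→DC: 22+15+12+1+21 = 71
DC→X6→K5→H2→S6→DC: 21+6+5+12+9 = 53
DC→X6→K5→S6→H2→DC: 21+6+15+12+20 = 74
DC→X6→H2→K5→S6→DC: 21+1+5+15+9 = 51
DC→X6→S6→K5→H2→DC: 21+13+15+5+20 = 74
DC→H2→K5→X6→S6→DC: 20+5+6+13+9 = 53
DC→H2→X6→K5→S6→DC: 20+1+6+15+9 = 51
The minimum is 50.
One optimal route: DC → K5 → X6 → H2 → S6 → DC (or its reverse).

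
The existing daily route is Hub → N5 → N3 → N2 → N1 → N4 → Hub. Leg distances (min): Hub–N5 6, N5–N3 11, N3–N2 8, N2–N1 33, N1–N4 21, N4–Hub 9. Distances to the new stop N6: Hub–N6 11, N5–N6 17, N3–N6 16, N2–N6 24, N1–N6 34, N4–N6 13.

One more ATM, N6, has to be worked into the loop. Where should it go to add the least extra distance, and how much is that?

Insertion cost between consecutive stops i–j is d(i,N6) + d(N6,j) − d(i,j):
  between Hub and N5: 11 + 17 − 6 = 22
  between N5 and N3: 17 + 16 − 11 = 22
  between N3 and N2: 16 + 24 − 8 = 32
  between N2 and N1: 24 + 34 − 33 = 25
  between N1 and N4: 34 + 13 − 21 = 26
  between N4 and Hub: 13 + 11 − 9 = 15
Cheapest insertion is between N4 and Hub, adding 15.
New total = 88 + 15 = 103.

Adding 15 min by placing N6 on the N4–Hub leg.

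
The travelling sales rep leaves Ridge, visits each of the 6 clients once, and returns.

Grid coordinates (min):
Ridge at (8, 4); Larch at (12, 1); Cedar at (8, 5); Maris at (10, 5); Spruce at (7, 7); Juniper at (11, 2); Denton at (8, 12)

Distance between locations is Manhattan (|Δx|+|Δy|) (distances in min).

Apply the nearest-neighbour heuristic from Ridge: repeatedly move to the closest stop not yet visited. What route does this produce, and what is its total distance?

From Ridge: distances to unvisited — Cedar=1, Maris=3, Spruce=4, Juniper=5, Larch=7, Denton=8. Nearest is Cedar (1).
From Cedar: distances to unvisited — Maris=2, Spruce=3, Juniper=6, Denton=7, Larch=8. Nearest is Maris (2).
From Maris: distances to unvisited — Juniper=4, Spruce=5, Larch=6, Denton=9. Nearest is Juniper (4).
From Juniper: distances to unvisited — Larch=2, Spruce=9, Denton=13. Nearest is Larch (2).
From Larch: distances to unvisited — Spruce=11, Denton=15. Nearest is Spruce (11).
From Spruce: distances to unvisited — Denton=6. Nearest is Denton (6).
Return Denton→Ridge: 8.
Total = 1 + 2 + 4 + 2 + 11 + 6 + 8 = 34.

Total distance 34 min via the nearest-neighbour route Ridge → Cedar → Maris → Juniper → Larch → Spruce → Denton → Ridge.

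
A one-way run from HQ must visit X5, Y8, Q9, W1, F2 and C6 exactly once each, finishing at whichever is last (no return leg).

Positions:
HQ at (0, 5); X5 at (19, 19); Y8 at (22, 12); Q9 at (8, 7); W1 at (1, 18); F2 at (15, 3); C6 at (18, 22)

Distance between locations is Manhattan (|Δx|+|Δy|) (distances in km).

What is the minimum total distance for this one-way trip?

There are 6! = 720 possible orderings.
HQ → X5 → Y8 → Q9 → W1 → F2 → C6: 33+10+19+18+29+22 = 131
HQ → X5 → Y8 → Q9 → W1 → C6 → F2: 33+10+19+18+21+22 = 123
HQ → X5 → Y8 → Q9 → F2 → W1 → C6: 33+10+19+11+29+21 = 123
HQ → X5 → Y8 → Q9 → F2 → C6 → W1: 33+10+19+11+22+21 = 116
HQ → X5 → Y8 → Q9 → C6 → W1 → F2: 33+10+19+25+21+29 = 137
HQ → X5 → Y8 → Q9 → C6 → F2 → W1: 33+10+19+25+22+29 = 138
HQ → X5 → Y8 → W1 → Q9 → F2 → C6: 33+10+27+18+11+22 = 121
HQ → X5 → Y8 → W1 → Q9 → C6 → F2: 33+10+27+18+25+22 = 135
… (712 more)
HQ → Q9 → F2 → Y8 → X5 → C6 → W1: 10+11+16+10+4+21 = 72  ← best
The minimum is 72.
One shortest path: HQ → Q9 → F2 → Y8 → X5 → C6 → W1.

Minimum one-way distance = 72 km.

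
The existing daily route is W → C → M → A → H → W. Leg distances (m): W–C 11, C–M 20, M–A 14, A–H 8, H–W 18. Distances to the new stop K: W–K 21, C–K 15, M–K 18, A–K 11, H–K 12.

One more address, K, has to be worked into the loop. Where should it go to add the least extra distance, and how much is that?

Minimum extra distance: 13 m, inserting K between C and M.

Insertion cost between consecutive stops i–j is d(i,K) + d(K,j) − d(i,j):
  between W and C: 21 + 15 − 11 = 25
  between C and M: 15 + 18 − 20 = 13
  between M and A: 18 + 11 − 14 = 15
  between A and H: 11 + 12 − 8 = 15
  between H and W: 12 + 21 − 18 = 15
Cheapest insertion is between C and M, adding 13.
New total = 71 + 13 = 84.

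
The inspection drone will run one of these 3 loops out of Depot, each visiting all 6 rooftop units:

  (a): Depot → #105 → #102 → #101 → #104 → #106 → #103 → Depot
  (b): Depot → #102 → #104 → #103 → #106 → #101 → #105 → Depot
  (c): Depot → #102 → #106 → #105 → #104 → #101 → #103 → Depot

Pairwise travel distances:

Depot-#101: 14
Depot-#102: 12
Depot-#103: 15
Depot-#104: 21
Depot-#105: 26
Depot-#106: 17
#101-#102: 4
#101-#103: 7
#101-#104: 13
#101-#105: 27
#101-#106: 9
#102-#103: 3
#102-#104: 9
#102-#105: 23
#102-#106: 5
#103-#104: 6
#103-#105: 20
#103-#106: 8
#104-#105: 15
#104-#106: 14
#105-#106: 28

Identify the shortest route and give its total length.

(a): 26 + 23 + 4 + 13 + 14 + 8 + 15 = 103
(b): 12 + 9 + 6 + 8 + 9 + 27 + 26 = 97
(c): 12 + 5 + 28 + 15 + 13 + 7 + 15 = 95

95 — (c) is the shortest.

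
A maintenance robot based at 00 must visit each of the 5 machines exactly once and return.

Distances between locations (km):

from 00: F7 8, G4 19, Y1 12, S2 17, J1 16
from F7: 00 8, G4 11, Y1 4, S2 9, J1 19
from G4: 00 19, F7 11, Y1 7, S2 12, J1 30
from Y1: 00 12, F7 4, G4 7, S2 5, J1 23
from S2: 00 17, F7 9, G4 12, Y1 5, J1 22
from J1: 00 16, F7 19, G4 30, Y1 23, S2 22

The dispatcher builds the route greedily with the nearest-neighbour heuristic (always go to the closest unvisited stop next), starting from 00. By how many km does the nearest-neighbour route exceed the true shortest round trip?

The nearest-neighbour route is 6 km longer than optimal.

From 00: F7=8, Y1=12, J1=16, S2=17, G4=19 → choose F7 (8).
From F7: Y1=4, S2=9, G4=11, J1=19 → choose Y1 (4).
From Y1: S2=5, G4=7, J1=23 → choose S2 (5).
From S2: G4=12, J1=22 → choose G4 (12).
From G4: J1=30 → choose J1 (30).
NN route 00 → F7 → Y1 → S2 → G4 → J1 → 00 costs 75.
Optimal: 00 → F7 → G4 → Y1 → S2 → J1 → 00 costs 69 (by enumerating all 60 distinct tours).
Excess = 75 − 69 = 6.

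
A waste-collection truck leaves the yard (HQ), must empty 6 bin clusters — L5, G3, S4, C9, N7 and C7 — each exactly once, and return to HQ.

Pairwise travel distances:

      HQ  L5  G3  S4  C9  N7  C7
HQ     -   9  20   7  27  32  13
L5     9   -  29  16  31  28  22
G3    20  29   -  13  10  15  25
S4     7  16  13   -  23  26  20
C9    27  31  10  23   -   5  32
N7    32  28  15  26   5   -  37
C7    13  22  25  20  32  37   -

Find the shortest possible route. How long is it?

Shortest round trip = 98.

With 6 stops there are 6!/2 = 360 distinct round trips (a route and its reverse cost the same).
HQ - L5 - G3 - S4 - C9 - N7 - C7 - HQ: 9+29+13+23+5+37+13 = 129
HQ - L5 - G3 - S4 - C9 - C7 - N7 - HQ: 9+29+13+23+32+37+32 = 175
HQ - L5 - G3 - S4 - N7 - C9 - C7 - HQ: 9+29+13+26+5+32+13 = 127
HQ - L5 - G3 - S4 - N7 - C7 - C9 - HQ: 9+29+13+26+37+32+27 = 173
HQ - L5 - G3 - S4 - C7 - C9 - N7 - HQ: 9+29+13+20+32+5+32 = 140
HQ - L5 - G3 - S4 - C7 - N7 - C9 - HQ: 9+29+13+20+37+5+27 = 140
HQ - L5 - G3 - C9 - S4 - N7 - C7 - HQ: 9+29+10+23+26+37+13 = 147
HQ - L5 - G3 - C9 - S4 - C7 - N7 - HQ: 9+29+10+23+20+37+32 = 160
… (352 more)
HQ - L5 - N7 - C9 - G3 - S4 - C7 - HQ: 9+28+5+10+13+20+13 = 98  ← best
The minimum is 98.
One optimal route: HQ → L5 → N7 → C9 → G3 → S4 → C7 → HQ (or its reverse).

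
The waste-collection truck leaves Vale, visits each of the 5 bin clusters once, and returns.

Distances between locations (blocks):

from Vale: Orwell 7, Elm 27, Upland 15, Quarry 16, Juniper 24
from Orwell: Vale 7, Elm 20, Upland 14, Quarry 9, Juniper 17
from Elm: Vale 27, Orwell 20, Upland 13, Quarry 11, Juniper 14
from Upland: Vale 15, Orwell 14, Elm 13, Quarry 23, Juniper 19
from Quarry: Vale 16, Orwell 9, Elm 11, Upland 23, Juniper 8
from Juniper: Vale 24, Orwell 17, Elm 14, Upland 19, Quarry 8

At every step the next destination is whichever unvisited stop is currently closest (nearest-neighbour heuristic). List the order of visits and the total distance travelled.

Total distance 66 blocks via the nearest-neighbour route Vale → Orwell → Quarry → Juniper → Elm → Upland → Vale.

At Vale the remaining stops are Orwell 7, Upland 15, Quarry 16, Juniper 24, Elm 27; go to Orwell.
At Orwell the remaining stops are Quarry 9, Upland 14, Juniper 17, Elm 20; go to Quarry.
At Quarry the remaining stops are Juniper 8, Elm 11, Upland 23; go to Juniper.
At Juniper the remaining stops are Elm 14, Upland 19; go to Elm.
At Elm the remaining stops are Upland 13; go to Upland.
Return Upland→Vale: 15.
Total = 7 + 9 + 8 + 14 + 13 + 15 = 66.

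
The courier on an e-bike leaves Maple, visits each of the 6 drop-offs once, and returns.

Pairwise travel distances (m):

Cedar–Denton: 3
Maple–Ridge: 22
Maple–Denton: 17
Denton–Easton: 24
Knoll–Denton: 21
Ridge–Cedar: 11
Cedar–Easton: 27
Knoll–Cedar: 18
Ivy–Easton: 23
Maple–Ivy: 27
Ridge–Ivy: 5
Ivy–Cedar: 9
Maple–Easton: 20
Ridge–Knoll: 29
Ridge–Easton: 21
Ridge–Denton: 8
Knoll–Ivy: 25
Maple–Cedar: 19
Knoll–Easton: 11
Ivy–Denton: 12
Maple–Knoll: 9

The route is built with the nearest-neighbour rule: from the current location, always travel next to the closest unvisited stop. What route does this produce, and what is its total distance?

At Maple the remaining stops are Knoll 9, Denton 17, Cedar 19, Easton 20, Ridge 22, Ivy 27; go to Knoll.
At Knoll the remaining stops are Easton 11, Cedar 18, Denton 21, Ivy 25, Ridge 29; go to Easton.
At Easton the remaining stops are Ridge 21, Ivy 23, Denton 24, Cedar 27; go to Ridge.
At Ridge the remaining stops are Ivy 5, Denton 8, Cedar 11; go to Ivy.
At Ivy the remaining stops are Cedar 9, Denton 12; go to Cedar.
At Cedar the remaining stops are Denton 3; go to Denton.
Return Denton→Maple: 17.
Total = 9 + 11 + 21 + 5 + 9 + 3 + 17 = 75.

Nearest-neighbour total = 75 m; route Maple → Knoll → Easton → Ridge → Ivy → Cedar → Denton → Maple.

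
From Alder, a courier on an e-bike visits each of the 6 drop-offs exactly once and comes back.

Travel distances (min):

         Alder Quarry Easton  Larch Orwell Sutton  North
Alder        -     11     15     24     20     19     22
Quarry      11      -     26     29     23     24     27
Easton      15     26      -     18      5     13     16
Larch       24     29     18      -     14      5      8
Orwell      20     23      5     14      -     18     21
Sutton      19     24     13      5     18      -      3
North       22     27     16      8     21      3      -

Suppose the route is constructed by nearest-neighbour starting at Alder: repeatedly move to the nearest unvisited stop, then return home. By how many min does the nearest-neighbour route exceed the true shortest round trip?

From Alder: Quarry=11, Easton=15, Sutton=19, Orwell=20, North=22, Larch=24 → choose Quarry (11).
From Quarry: Orwell=23, Sutton=24, Easton=26, North=27, Larch=29 → choose Orwell (23).
From Orwell: Easton=5, Larch=14, Sutton=18, North=21 → choose Easton (5).
From Easton: Sutton=13, North=16, Larch=18 → choose Sutton (13).
From Sutton: North=3, Larch=5 → choose North (3).
From North: Larch=8 → choose Larch (8).
NN route Alder → Quarry → Orwell → Easton → Sutton → North → Larch → Alder costs 87.
Optimal: Alder → Quarry → Sutton → North → Larch → Orwell → Easton → Alder costs 80 (by enumerating all 360 distinct tours).
Excess = 87 − 80 = 7.

7 min longer than the optimal tour.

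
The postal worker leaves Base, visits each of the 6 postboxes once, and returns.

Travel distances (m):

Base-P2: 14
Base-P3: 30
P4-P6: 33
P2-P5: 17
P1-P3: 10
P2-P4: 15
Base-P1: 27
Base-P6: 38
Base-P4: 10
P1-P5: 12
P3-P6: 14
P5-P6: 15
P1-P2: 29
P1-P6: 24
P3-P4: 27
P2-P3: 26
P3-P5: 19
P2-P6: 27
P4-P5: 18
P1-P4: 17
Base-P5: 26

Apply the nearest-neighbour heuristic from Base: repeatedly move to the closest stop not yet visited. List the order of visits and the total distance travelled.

From Base: distances to unvisited — P4=10, P2=14, P5=26, P1=27, P3=30, P6=38. Nearest is P4 (10).
From P4: distances to unvisited — P2=15, P1=17, P5=18, P3=27, P6=33. Nearest is P2 (15).
From P2: distances to unvisited — P5=17, P3=26, P6=27, P1=29. Nearest is P5 (17).
From P5: distances to unvisited — P1=12, P6=15, P3=19. Nearest is P1 (12).
From P1: distances to unvisited — P3=10, P6=24. Nearest is P3 (10).
From P3: distances to unvisited — P6=14. Nearest is P6 (14).
Return P6→Base: 38.
Total = 10 + 15 + 17 + 12 + 10 + 14 + 38 = 116.

Total distance 116 m via the nearest-neighbour route Base → P4 → P2 → P5 → P1 → P3 → P6 → Base.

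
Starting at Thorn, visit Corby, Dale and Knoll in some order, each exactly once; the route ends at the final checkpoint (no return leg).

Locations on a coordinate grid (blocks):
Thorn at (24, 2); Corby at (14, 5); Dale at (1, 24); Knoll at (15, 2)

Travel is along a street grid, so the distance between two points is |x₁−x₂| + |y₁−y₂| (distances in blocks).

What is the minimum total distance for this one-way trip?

45 blocks — the minimum one-way total.

There are 3! = 6 possible orderings.
Thorn → Corby → Dale → Knoll: 13+32+36 = 81
Thorn → Corby → Knoll → Dale: 13+4+36 = 53
Thorn → Dale → Corby → Knoll: 45+32+4 = 81
Thorn → Dale → Knoll → Corby: 45+36+4 = 85
Thorn → Knoll → Corby → Dale: 9+4+32 = 45
Thorn → Knoll → Dale → Corby: 9+36+32 = 77
The minimum is 45.
One shortest path: Thorn → Knoll → Corby → Dale.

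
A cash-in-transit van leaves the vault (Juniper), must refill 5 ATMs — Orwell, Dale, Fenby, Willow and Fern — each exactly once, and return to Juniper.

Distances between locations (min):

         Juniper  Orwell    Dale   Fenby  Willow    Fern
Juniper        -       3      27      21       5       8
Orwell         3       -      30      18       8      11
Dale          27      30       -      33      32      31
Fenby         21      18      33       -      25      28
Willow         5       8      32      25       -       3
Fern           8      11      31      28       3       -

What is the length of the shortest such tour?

Shortest round trip = 93 min.

Juniper→Orwell→Dale→Fenby→Willow→Fern→Juniper: 3+30+33+25+3+8 = 102
Juniper→Orwell→Dale→Fenby→Fern→Willow→Juniper: 3+30+33+28+3+5 = 102
Juniper→Orwell→Dale→Willow→Fenby→Fern→Juniper: 3+30+32+25+28+8 = 126
Juniper→Orwell→Dale→Willow→Fern→Fenby→Juniper: 3+30+32+3+28+21 = 117
Juniper→Orwell→Dale→Fern→Fenby→Willow→Juniper: 3+30+31+28+25+5 = 122
Juniper→Orwell→Dale→Fern→Willow→Fenby→Juniper: 3+30+31+3+25+21 = 113
Juniper→Orwell→Fenby→Dale→Willow→Fern→Juniper: 3+18+33+32+3+8 = 97
Juniper→Orwell→Fenby→Dale→Fern→Willow→Juniper: 3+18+33+31+3+5 = 93
Juniper→Orwell→Fenby→Willow→Dale→Fern→Juniper: 3+18+25+32+31+8 = 117
Juniper→Orwell→Fenby→Willow→Fern→Dale→Juniper: 3+18+25+3+31+27 = 107
Juniper→Orwell→Fenby→Fern→Dale→Willow→Juniper: 3+18+28+31+32+5 = 117
Juniper→Orwell→Fenby→Fern→Willow→Dale→Juniper: 3+18+28+3+32+27 = 111
Juniper→Orwell→Willow→Dale→Fenby→Fern→Juniper: 3+8+32+33+28+8 = 112
Juniper→Orwell→Willow→Dale→Fern→Fenby→Juniper: 3+8+32+31+28+21 = 123
… (46 more)
The minimum is 93.
One optimal route: Juniper → Orwell → Fenby → Dale → Fern → Willow → Juniper (or its reverse).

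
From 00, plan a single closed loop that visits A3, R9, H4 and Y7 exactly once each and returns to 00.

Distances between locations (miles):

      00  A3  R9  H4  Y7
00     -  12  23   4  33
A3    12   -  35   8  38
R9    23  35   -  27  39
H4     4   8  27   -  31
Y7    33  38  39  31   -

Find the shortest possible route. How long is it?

112 miles — the shortest possible round trip.

With 4 stops there are 4!/2 = 12 distinct round trips (a route and its reverse cost the same).
00→A3→R9→H4→Y7→00: 12+35+27+31+33 = 138
00→A3→R9→Y7→H4→00: 12+35+39+31+4 = 121
00→A3→H4→R9→Y7→00: 12+8+27+39+33 = 119
00→A3→H4→Y7→R9→00: 12+8+31+39+23 = 113
00→A3→Y7→R9→H4→00: 12+38+39+27+4 = 120
00→A3→Y7→H4→R9→00: 12+38+31+27+23 = 131
00→R9→A3→H4→Y7→00: 23+35+8+31+33 = 130
00→R9→A3→Y7→H4→00: 23+35+38+31+4 = 131
00→R9→H4→A3→Y7→00: 23+27+8+38+33 = 129
00→R9→Y7→A3→H4→00: 23+39+38+8+4 = 112
00→H4→A3→R9→Y7→00: 4+8+35+39+33 = 119
00→H4→R9→A3→Y7→00: 4+27+35+38+33 = 137
The minimum is 112.
One optimal route: 00 → R9 → Y7 → A3 → H4 → 00 (or its reverse).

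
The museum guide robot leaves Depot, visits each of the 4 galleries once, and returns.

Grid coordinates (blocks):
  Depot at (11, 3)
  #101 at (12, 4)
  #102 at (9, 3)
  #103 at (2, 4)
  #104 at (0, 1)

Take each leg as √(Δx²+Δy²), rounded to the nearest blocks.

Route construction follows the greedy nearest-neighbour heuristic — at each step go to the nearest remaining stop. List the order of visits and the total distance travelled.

Depot → [#101:1 / #102:2 / #103:9 / #104:11] → #101 (1)
#101 → [#102:3 / #103:10 / #104:12] → #102 (3)
#102 → [#103:7 / #104:9] → #103 (7)
#103 → [#104:4] → #104 (4)
Return #104→Depot: 11.
Total = 1 + 3 + 7 + 4 + 11 = 26.

Total distance 26 blocks via the nearest-neighbour route Depot → #101 → #102 → #103 → #104 → Depot.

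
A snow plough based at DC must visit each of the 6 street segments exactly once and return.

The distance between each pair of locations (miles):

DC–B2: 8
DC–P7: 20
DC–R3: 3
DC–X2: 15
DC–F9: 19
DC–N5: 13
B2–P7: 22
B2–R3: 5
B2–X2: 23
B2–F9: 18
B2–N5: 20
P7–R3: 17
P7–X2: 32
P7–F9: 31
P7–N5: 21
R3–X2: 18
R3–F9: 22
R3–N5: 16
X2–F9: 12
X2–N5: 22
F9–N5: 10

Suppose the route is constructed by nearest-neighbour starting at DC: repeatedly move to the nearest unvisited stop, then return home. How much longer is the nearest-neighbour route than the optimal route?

From DC: R3=3, B2=8, N5=13, X2=15, F9=19, P7=20 → choose R3 (3).
From R3: B2=5, N5=16, P7=17, X2=18, F9=22 → choose B2 (5).
From B2: F9=18, N5=20, P7=22, X2=23 → choose F9 (18).
From F9: N5=10, X2=12, P7=31 → choose N5 (10).
From N5: P7=21, X2=22 → choose P7 (21).
From P7: X2=32 → choose X2 (32).
NN route DC → R3 → B2 → F9 → N5 → P7 → X2 → DC costs 104.
Optimal: DC → B2 → R3 → P7 → N5 → F9 → X2 → DC costs 88 (by enumerating all 360 distinct tours).
Excess = 104 − 88 = 16.

The nearest-neighbour route is 16 miles longer than optimal.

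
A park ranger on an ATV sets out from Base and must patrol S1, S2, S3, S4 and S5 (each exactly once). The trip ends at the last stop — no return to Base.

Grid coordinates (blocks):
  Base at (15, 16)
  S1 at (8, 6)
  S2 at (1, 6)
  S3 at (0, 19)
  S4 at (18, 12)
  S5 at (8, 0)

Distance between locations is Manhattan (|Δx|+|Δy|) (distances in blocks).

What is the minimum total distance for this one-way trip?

There are 5! = 120 possible orderings.
Base → S1 → S2 → S3 → S4 → S5: 17+7+14+25+22 = 85
Base → S1 → S2 → S3 → S5 → S4: 17+7+14+27+22 = 87
Base → S1 → S2 → S4 → S3 → S5: 17+7+23+25+27 = 99
Base → S1 → S2 → S4 → S5 → S3: 17+7+23+22+27 = 96
Base → S1 → S2 → S5 → S3 → S4: 17+7+13+27+25 = 89
Base → S1 → S2 → S5 → S4 → S3: 17+7+13+22+25 = 84
Base → S1 → S3 → S2 → S4 → S5: 17+21+14+23+22 = 97
Base → S1 → S3 → S2 → S5 → S4: 17+21+14+13+22 = 87
Base → S1 → S3 → S4 → S2 → S5: 17+21+25+23+13 = 99
Base → S1 → S3 → S4 → S5 → S2: 17+21+25+22+13 = 98
Base → S1 → S3 → S5 → S2 → S4: 17+21+27+13+23 = 101
Base → S1 → S3 → S5 → S4 → S2: 17+21+27+22+23 = 110
Base → S1 → S4 → S2 → S3 → S5: 17+16+23+14+27 = 97
Base → S1 → S4 → S2 → S5 → S3: 17+16+23+13+27 = 96
… (106 more)
Base → S4 → S1 → S5 → S2 → S3: 7+16+6+13+14 = 56  ← best
The minimum is 56.
One shortest path: Base → S4 → S1 → S5 → S2 → S3.

Minimum one-way distance = 56 blocks.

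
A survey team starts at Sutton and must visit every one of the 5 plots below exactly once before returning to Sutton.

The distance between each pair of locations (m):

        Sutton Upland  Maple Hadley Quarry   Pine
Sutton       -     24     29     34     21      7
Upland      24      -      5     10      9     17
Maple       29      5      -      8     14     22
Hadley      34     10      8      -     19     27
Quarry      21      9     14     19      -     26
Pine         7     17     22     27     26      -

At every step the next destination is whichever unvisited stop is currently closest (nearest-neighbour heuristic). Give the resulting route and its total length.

Total distance 77 m via the nearest-neighbour route Sutton → Pine → Upland → Maple → Hadley → Quarry → Sutton.

At Sutton the remaining stops are Pine 7, Quarry 21, Upland 24, Maple 29, Hadley 34; go to Pine.
At Pine the remaining stops are Upland 17, Maple 22, Quarry 26, Hadley 27; go to Upland.
At Upland the remaining stops are Maple 5, Quarry 9, Hadley 10; go to Maple.
At Maple the remaining stops are Hadley 8, Quarry 14; go to Hadley.
At Hadley the remaining stops are Quarry 19; go to Quarry.
Return Quarry→Sutton: 21.
Total = 7 + 17 + 5 + 8 + 19 + 21 = 77.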